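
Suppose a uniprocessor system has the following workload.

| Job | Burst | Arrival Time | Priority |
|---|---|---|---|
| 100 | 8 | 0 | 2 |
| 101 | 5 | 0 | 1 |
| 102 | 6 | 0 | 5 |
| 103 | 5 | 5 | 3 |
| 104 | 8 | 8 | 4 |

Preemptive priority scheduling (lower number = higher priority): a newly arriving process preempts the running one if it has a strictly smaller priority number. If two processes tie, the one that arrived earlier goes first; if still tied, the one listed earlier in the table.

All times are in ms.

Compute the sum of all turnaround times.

Timeline: | 101 0-5 | 100 5-13 | 103 13-18 | 104 18-26 | 102 26-32 |
Completion: 100=13  101=5  102=32  103=18  104=26
Turnaround (C−A): 100=13  101=5  102=32  103=13  104=18
Turnaround = completion − arrival: 100=13, 101=5, 102=32, 103=13, 104=18
Total turnaround = 13 + 5 + 32 + 13 + 18 = 81

81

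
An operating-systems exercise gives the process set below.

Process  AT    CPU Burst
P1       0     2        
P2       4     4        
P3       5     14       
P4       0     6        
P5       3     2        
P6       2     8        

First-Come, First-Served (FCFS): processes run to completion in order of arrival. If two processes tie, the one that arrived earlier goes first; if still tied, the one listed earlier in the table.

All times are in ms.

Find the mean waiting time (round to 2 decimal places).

Gantt: | P1 0-2 | P4 2-8 | P6 8-16 | P5 16-18 | P2 18-22 | P3 22-36 |
Completion: P1=2  P2=22  P3=36  P4=8  P5=18  P6=16
Waiting times: P1=0, P2=14, P3=17, P4=2, P5=13, P6=6
Average waiting = (0+14+17+2+13+6) / 6 = 52/6 = 8.67

8.67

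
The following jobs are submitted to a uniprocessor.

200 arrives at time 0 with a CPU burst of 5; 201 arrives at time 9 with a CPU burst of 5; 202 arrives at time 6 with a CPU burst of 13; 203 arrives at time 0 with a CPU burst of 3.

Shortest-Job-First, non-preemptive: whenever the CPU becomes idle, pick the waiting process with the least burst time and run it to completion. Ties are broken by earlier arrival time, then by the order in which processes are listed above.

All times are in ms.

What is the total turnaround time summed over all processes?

43

Gantt: | 203 0-3 | 200 3-8 | 202 8-21 | 201 21-26 |
Completion: 200=8  201=26  202=21  203=3
Turnaround (C−A): 200=8  201=17  202=15  203=3
Turnaround = completion − arrival: 200=8, 201=17, 202=15, 203=3
Total turnaround = 8 + 17 + 15 + 3 = 43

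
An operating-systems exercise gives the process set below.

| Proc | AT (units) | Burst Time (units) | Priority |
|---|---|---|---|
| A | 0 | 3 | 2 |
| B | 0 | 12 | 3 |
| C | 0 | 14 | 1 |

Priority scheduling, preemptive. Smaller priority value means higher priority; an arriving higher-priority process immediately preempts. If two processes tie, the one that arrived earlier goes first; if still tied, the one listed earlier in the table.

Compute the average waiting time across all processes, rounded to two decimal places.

Timeline: | C 0-14 | A 14-17 | B 17-29 |
Completion: A=17  B=29  C=14
Turnaround (C−A): A=17  B=29  C=14
Waiting times: A=14, B=17, C=0
Average waiting = (14+17+0) / 3 = 31/3 = 10.33

10.33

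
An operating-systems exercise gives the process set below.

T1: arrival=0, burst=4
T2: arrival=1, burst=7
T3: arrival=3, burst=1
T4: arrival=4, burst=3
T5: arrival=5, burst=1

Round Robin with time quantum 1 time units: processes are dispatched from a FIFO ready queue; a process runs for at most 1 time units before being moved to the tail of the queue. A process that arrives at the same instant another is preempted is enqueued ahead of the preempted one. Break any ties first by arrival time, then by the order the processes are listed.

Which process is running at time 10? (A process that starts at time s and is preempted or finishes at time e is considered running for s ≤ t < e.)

T4

Gantt: | T1 0-1 | T2 1-2 | T1 2-3 | T2 3-4 | T3 4-5 | T1 5-6 | T4 6-7 | T2 7-8 | T5 8-9 | T1 9-10 | T4 10-11 | T2 11-12 | T4 12-13 | T2 13-16 |
Completion: T1=10  T2=16  T3=5  T4=13  T5=9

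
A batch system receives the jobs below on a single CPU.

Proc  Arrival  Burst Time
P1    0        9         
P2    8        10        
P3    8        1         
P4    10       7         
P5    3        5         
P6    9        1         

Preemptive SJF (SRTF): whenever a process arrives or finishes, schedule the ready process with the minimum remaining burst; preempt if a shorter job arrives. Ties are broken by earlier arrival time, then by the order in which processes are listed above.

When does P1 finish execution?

Gantt: | P1 0-3 | P5 3-8 | P3 8-9 | P6 9-10 | P1 10-16 | P4 16-23 | P2 23-33 |
Completion: P1=16  P2=33  P3=9  P4=23  P5=8  P6=10
Turnaround (C−A): P1=16  P2=25  P3=1  P4=13  P5=5  P6=1

16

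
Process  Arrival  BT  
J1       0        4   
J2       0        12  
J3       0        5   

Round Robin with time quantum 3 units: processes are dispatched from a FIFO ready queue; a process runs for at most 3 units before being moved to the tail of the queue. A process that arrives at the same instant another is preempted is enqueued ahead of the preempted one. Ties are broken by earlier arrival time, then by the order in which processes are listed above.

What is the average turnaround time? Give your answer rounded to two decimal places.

Gantt: | J1 0-3 | J2 3-6 | J3 6-9 | J1 9-10 | J2 10-13 | J3 13-15 | J2 15-21 |
Completion: J1=10  J2=21  J3=15
Turnaround times: J1=10, J2=21, J3=15
Average turnaround = (10+21+15) / 3 = 46/3 = 15.33

15.33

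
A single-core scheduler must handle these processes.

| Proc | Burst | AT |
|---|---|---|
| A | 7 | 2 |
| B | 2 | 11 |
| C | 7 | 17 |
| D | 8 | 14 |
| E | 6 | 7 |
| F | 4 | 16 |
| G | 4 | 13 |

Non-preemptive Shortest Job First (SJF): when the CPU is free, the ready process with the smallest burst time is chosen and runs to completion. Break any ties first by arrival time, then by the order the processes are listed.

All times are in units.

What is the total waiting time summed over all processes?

Timeline: | idle 0-2 | A 2-9 | E 9-15 | B 15-17 | G 17-21 | F 21-25 | C 25-32 | D 32-40 |
Completion: A=9  B=17  C=32  D=40  E=15  F=25  G=21
Turnaround (C−A): A=7  B=6  C=15  D=26  E=8  F=9  G=8
Waiting = turnaround − burst: A=0, B=4, C=8, D=18, E=2, F=5, G=4
Total waiting = 0 + 4 + 8 + 18 + 2 + 5 + 4 = 41

41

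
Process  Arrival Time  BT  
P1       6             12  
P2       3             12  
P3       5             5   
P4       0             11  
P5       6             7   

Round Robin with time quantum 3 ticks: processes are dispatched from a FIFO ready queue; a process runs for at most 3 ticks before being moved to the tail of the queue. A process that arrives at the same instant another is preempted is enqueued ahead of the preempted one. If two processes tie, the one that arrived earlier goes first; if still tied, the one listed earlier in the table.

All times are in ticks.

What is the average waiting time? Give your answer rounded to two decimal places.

Timeline: | P4 0-3 | P2 3-6 | P4 6-9 | P3 9-12 | P1 12-15 | P5 15-18 | P2 18-21 | P4 21-24 | P3 24-26 | P1 26-29 | P5 29-32 | P2 32-35 | P4 35-37 | P1 37-40 | P5 40-41 | P2 41-44 | P1 44-47 |
Completion: P1=47  P2=44  P3=26  P4=37  P5=41
Turnaround (C−A): P1=41  P2=41  P3=21  P4=37  P5=35
Waiting times: P1=29, P2=29, P3=16, P4=26, P5=28
Average waiting = (29+29+16+26+28) / 5 = 128/5 = 25.60

25.60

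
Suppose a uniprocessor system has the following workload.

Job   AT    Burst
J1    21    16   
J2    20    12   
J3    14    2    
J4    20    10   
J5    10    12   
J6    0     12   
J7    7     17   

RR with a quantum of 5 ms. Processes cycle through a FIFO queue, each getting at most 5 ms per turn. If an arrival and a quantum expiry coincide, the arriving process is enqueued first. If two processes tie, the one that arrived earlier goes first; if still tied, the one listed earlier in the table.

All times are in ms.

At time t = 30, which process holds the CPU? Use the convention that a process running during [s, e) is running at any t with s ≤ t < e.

J2

Schedule: | J6 0-10 | J7 10-15 | J5 15-20 | J6 20-22 | J3 22-24 | J7 24-29 | J2 29-34 | J4 34-39 | J5 39-44 | J1 44-49 | J7 49-54 | J2 54-59 | J4 59-64 | J5 64-66 | J1 66-71 | J7 71-73 | J2 73-75 | J1 75-81 |
Completion: J1=81  J2=75  J3=24  J4=64  J5=66  J6=22  J7=73
Turnaround (C−A): J1=60  J2=55  J3=10  J4=44  J5=56  J6=22  J7=66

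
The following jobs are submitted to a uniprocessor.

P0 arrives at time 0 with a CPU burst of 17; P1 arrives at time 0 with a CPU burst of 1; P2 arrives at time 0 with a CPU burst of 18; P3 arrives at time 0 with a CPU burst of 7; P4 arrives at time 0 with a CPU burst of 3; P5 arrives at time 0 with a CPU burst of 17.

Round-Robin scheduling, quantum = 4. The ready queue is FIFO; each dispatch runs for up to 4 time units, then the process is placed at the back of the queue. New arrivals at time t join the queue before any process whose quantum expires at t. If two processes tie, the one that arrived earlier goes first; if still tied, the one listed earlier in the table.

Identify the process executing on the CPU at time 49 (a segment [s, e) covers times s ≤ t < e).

P0

Timeline: | P0 0-4 | P1 4-5 | P2 5-9 | P3 9-13 | P4 13-16 | P5 16-20 | P0 20-24 | P2 24-28 | P3 28-31 | P5 31-35 | P0 35-39 | P2 39-43 | P5 43-47 | P0 47-51 | P2 51-55 | P5 55-59 | P0 59-60 | P2 60-62 | P5 62-63 |
Completion: P0=60  P1=5  P2=62  P3=31  P4=16  P5=63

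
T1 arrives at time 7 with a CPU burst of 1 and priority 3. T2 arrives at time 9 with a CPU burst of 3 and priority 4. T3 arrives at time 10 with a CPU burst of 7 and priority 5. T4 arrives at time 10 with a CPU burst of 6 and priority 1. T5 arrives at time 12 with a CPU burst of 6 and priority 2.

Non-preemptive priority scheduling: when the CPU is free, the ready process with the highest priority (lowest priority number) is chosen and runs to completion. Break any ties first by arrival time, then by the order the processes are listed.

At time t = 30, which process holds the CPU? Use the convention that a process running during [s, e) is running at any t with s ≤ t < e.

Schedule: | idle 0-7 | T1 7-8 | idle 8-9 | T2 9-12 | T4 12-18 | T5 18-24 | T3 24-31 |
Completion: T1=8  T2=12  T3=31  T4=18  T5=24
Turnaround (C−A): T1=1  T2=3  T3=21  T4=8  T5=12

T3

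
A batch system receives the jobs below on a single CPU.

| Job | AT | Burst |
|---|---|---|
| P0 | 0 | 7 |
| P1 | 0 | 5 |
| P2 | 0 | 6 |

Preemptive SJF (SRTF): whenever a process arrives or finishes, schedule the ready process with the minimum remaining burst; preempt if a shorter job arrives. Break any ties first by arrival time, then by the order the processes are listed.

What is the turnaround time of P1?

5

Timeline: | P1 0-5 | P2 5-11 | P0 11-18 |
Completion: P0=18  P1=5  P2=11
Turnaround (C−A): P0=18  P1=5  P2=11
Turnaround(P1) = completion − arrival = 5 − 0 = 5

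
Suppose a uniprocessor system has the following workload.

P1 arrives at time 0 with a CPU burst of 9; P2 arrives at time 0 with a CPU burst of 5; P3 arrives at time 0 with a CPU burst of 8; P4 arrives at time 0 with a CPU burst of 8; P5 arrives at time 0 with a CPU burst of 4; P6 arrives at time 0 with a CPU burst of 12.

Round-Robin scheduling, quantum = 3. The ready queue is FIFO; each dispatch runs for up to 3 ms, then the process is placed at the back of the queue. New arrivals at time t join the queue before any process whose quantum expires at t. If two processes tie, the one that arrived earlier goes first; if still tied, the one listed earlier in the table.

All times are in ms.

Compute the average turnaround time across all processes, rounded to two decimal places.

35.50

Gantt: | P1 0-3 | P2 3-6 | P3 6-9 | P4 9-12 | P5 12-15 | P6 15-18 | P1 18-21 | P2 21-23 | P3 23-26 | P4 26-29 | P5 29-30 | P6 30-33 | P1 33-36 | P3 36-38 | P4 38-40 | P6 40-46 |
Completion: P1=36  P2=23  P3=38  P4=40  P5=30  P6=46
Turnaround times: P1=36, P2=23, P3=38, P4=40, P5=30, P6=46
Average turnaround = (36+23+38+40+30+46) / 6 = 213/6 = 35.50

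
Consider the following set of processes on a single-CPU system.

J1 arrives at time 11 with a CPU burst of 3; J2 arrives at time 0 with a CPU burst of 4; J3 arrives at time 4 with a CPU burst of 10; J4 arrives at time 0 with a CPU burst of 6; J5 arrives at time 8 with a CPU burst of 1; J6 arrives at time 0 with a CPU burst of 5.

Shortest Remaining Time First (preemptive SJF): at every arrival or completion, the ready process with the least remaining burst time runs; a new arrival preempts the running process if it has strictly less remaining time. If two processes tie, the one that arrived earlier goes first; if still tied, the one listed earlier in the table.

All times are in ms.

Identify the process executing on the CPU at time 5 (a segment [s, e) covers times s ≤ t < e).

J6

Gantt: | J2 0-4 | J6 4-9 | J5 9-10 | J4 10-11 | J1 11-14 | J4 14-19 | J3 19-29 |
Completion: J1=14  J2=4  J3=29  J4=19  J5=10  J6=9
Turnaround (C−A): J1=3  J2=4  J3=25  J4=19  J5=2  J6=9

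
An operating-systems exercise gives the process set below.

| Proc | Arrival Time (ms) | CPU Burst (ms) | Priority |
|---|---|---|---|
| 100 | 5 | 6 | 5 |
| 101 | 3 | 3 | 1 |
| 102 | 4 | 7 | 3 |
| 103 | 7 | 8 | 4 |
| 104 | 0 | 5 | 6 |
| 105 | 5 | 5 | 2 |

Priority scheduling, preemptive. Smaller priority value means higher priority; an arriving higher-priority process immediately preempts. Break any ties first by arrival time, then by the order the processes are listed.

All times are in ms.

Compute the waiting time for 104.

Schedule: | 104 0-3 | 101 3-6 | 105 6-11 | 102 11-18 | 103 18-26 | 100 26-32 | 104 32-34 |
Completion: 100=32  101=6  102=18  103=26  104=34  105=11
Turnaround (C−A): 100=27  101=3  102=14  103=19  104=34  105=6
Waiting(104) = turnaround − burst = 34 − 5 = 29

29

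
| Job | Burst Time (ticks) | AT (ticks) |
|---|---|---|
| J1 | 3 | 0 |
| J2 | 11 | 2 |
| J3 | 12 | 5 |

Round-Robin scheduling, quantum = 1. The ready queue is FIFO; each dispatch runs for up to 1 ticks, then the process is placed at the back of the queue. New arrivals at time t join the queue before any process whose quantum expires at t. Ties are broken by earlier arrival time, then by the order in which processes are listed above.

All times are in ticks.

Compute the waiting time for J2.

10

Schedule: | J1 0-2 | J2 2-3 | J1 3-4 | J2 4-5 | J3 5-6 | J2 6-7 | J3 7-8 | J2 8-9 | J3 9-10 | J2 10-11 | J3 11-12 | J2 12-13 | J3 13-14 | J2 14-15 | J3 15-16 | J2 16-17 | J3 17-18 | J2 18-19 | J3 19-20 | J2 20-21 | J3 21-22 | J2 22-23 | J3 23-26 |
Completion: J1=4  J2=23  J3=26
Waiting(J2) = turnaround − burst = 21 − 11 = 10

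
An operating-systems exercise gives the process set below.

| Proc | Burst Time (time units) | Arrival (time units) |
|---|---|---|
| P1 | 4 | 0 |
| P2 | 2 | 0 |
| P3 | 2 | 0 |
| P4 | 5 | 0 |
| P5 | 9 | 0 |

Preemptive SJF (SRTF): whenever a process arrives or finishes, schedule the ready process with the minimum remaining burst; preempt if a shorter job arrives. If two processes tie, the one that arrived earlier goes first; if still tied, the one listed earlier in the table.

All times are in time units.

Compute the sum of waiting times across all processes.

27

Timeline: | P2 0-2 | P3 2-4 | P1 4-8 | P4 8-13 | P5 13-22 |
Completion: P1=8  P2=2  P3=4  P4=13  P5=22
Turnaround (C−A): P1=8  P2=2  P3=4  P4=13  P5=22
Waiting = turnaround − burst: P1=4, P2=0, P3=2, P4=8, P5=13
Total waiting = 4 + 0 + 2 + 8 + 13 = 27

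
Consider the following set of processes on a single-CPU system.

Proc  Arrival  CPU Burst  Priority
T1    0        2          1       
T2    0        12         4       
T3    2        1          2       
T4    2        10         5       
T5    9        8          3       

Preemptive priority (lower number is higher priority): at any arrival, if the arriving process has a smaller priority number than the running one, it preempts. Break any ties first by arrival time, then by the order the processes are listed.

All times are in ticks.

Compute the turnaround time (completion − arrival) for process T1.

Timeline: | T1 0-2 | T3 2-3 | T2 3-9 | T5 9-17 | T2 17-23 | T4 23-33 |
Completion: T1=2  T2=23  T3=3  T4=33  T5=17
Turnaround(T1) = completion − arrival = 2 − 0 = 2

2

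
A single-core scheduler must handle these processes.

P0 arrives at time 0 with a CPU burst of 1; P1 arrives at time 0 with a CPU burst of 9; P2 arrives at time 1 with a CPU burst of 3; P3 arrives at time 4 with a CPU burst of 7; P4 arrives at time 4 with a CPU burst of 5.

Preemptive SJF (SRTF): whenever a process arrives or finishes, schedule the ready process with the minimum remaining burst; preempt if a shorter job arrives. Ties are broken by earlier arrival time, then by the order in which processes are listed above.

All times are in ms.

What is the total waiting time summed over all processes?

Timeline: | P0 0-1 | P2 1-4 | P4 4-9 | P3 9-16 | P1 16-25 |
Completion: P0=1  P1=25  P2=4  P3=16  P4=9
Turnaround (C−A): P0=1  P1=25  P2=3  P3=12  P4=5
Waiting = turnaround − burst: P0=0, P1=16, P2=0, P3=5, P4=0
Total waiting = 0 + 16 + 0 + 5 + 0 = 21

21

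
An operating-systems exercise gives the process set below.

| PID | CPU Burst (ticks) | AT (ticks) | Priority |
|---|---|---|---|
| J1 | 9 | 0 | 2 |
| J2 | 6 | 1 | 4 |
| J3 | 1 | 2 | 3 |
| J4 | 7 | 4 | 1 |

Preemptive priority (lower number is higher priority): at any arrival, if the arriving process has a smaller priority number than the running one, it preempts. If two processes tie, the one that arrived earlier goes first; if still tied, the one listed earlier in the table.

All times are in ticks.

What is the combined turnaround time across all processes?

Gantt: | J1 0-4 | J4 4-11 | J1 11-16 | J3 16-17 | J2 17-23 |
Completion: J1=16  J2=23  J3=17  J4=11
Turnaround = completion − arrival: J1=16, J2=22, J3=15, J4=7
Total turnaround = 16 + 22 + 15 + 7 = 60

60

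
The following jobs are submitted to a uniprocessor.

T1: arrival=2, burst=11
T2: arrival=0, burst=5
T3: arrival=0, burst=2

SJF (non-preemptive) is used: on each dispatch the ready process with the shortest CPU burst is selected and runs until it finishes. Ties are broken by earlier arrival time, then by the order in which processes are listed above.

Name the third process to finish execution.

Schedule: | T3 0-2 | T2 2-7 | T1 7-18 |
Completion: T1=18  T2=7  T3=2
Turnaround (C−A): T1=16  T2=7  T3=2
Finish order: T3 → T2 → T1

T1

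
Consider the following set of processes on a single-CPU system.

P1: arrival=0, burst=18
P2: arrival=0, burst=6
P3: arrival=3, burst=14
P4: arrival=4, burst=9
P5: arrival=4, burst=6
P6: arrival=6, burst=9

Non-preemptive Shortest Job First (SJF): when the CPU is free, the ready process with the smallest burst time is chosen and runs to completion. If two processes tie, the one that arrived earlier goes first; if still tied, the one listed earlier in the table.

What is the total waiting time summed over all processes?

96

Timeline: | P2 0-6 | P5 6-12 | P4 12-21 | P6 21-30 | P3 30-44 | P1 44-62 |
Completion: P1=62  P2=6  P3=44  P4=21  P5=12  P6=30
Turnaround (C−A): P1=62  P2=6  P3=41  P4=17  P5=8  P6=24
Waiting = turnaround − burst: P1=44, P2=0, P3=27, P4=8, P5=2, P6=15
Total waiting = 44 + 0 + 27 + 8 + 2 + 15 = 96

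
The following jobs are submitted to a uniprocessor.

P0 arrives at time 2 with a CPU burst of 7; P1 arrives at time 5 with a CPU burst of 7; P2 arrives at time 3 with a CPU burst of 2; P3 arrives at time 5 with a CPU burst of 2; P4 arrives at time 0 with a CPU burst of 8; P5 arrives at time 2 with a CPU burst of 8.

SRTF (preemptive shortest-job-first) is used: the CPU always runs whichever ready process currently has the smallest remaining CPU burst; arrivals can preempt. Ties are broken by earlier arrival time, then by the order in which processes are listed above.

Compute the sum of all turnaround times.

86

Timeline: | P4 0-3 | P2 3-5 | P3 5-7 | P4 7-12 | P0 12-19 | P1 19-26 | P5 26-34 |
Completion: P0=19  P1=26  P2=5  P3=7  P4=12  P5=34
Turnaround (C−A): P0=17  P1=21  P2=2  P3=2  P4=12  P5=32
Turnaround = completion − arrival: P0=17, P1=21, P2=2, P3=2, P4=12, P5=32
Total turnaround = 17 + 21 + 2 + 2 + 12 + 32 = 86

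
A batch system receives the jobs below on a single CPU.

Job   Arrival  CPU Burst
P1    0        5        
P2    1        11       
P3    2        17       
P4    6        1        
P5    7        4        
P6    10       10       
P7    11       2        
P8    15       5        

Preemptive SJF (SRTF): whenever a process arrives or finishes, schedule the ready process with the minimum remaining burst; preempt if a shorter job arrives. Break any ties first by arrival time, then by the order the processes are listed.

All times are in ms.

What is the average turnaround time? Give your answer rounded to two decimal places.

Timeline: | P1 0-5 | P2 5-6 | P4 6-7 | P5 7-11 | P7 11-13 | P2 13-15 | P8 15-20 | P2 20-28 | P6 28-38 | P3 38-55 |
Completion: P1=5  P2=28  P3=55  P4=7  P5=11  P6=38  P7=13  P8=20
Turnaround (C−A): P1=5  P2=27  P3=53  P4=1  P5=4  P6=28  P7=2  P8=5
Turnaround times: P1=5, P2=27, P3=53, P4=1, P5=4, P6=28, P7=2, P8=5
Average turnaround = (5+27+53+1+4+28+2+5) / 8 = 125/8 = 15.63

15.63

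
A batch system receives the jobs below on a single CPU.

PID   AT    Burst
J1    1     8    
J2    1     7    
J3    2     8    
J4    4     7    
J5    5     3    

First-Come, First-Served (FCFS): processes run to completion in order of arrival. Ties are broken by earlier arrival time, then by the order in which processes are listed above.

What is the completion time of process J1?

Timeline: | idle 0-1 | J1 1-9 | J2 9-16 | J3 16-24 | J4 24-31 | J5 31-34 |
Completion: J1=9  J2=16  J3=24  J4=31  J5=34

9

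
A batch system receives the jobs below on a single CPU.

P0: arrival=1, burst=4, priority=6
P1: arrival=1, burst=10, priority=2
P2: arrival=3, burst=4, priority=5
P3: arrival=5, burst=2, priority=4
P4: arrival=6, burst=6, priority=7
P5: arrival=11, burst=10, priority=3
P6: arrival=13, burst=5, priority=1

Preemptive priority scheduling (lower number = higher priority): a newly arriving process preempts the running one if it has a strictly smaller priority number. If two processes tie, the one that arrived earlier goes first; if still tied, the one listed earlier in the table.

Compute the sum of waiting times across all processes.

Gantt: | idle 0-1 | P1 1-11 | P5 11-13 | P6 13-18 | P5 18-26 | P3 26-28 | P2 28-32 | P0 32-36 | P4 36-42 |
Completion: P0=36  P1=11  P2=32  P3=28  P4=42  P5=26  P6=18
Turnaround (C−A): P0=35  P1=10  P2=29  P3=23  P4=36  P5=15  P6=5
Waiting = turnaround − burst: P0=31, P1=0, P2=25, P3=21, P4=30, P5=5, P6=0
Total waiting = 31 + 0 + 25 + 21 + 30 + 5 + 0 = 112

112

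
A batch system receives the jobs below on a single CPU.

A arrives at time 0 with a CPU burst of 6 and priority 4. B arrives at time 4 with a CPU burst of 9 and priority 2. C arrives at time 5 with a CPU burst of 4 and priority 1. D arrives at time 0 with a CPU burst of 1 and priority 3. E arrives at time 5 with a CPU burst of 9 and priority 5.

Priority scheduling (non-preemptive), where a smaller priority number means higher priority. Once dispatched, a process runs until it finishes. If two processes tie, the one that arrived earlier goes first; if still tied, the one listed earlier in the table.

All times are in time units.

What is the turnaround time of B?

Timeline: | D 0-1 | A 1-7 | C 7-11 | B 11-20 | E 20-29 |
Completion: A=7  B=20  C=11  D=1  E=29
Turnaround (C−A): A=7  B=16  C=6  D=1  E=24
Turnaround(B) = completion − arrival = 20 − 4 = 16

16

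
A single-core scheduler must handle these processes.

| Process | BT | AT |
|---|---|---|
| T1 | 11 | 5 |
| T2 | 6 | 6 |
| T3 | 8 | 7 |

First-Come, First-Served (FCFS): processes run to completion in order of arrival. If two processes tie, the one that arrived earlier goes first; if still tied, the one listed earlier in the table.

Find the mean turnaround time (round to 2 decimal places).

Gantt: | idle 0-5 | T1 5-16 | T2 16-22 | T3 22-30 |
Completion: T1=16  T2=22  T3=30
Turnaround (C−A): T1=11  T2=16  T3=23
Turnaround times: T1=11, T2=16, T3=23
Average turnaround = (11+16+23) / 3 = 50/3 = 16.67

16.67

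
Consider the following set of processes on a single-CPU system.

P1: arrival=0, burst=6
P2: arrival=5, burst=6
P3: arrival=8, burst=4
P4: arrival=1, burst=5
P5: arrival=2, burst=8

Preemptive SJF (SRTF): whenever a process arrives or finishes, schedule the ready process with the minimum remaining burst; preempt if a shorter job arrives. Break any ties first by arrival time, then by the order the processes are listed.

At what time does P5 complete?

29

Gantt: | P1 0-6 | P4 6-11 | P3 11-15 | P2 15-21 | P5 21-29 |
Completion: P1=6  P2=21  P3=15  P4=11  P5=29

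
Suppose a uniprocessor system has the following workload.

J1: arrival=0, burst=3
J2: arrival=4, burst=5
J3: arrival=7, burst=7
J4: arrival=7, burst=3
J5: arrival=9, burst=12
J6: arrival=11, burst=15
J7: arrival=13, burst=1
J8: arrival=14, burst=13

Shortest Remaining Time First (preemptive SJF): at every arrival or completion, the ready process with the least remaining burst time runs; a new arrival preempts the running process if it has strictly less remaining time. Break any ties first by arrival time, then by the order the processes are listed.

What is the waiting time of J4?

2

Gantt: | J1 0-3 | idle 3-4 | J2 4-9 | J4 9-12 | J3 12-13 | J7 13-14 | J3 14-20 | J5 20-32 | J8 32-45 | J6 45-60 |
Completion: J1=3  J2=9  J3=20  J4=12  J5=32  J6=60  J7=14  J8=45
Waiting(J4) = turnaround − burst = 5 − 3 = 2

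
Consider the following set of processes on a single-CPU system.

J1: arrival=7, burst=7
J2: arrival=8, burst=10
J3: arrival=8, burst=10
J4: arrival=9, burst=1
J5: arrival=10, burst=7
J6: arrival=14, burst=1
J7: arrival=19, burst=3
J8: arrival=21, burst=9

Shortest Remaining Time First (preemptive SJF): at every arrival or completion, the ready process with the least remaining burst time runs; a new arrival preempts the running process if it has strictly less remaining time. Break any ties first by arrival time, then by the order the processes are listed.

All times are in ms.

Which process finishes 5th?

J5

Gantt: | idle 0-7 | J1 7-9 | J4 9-10 | J1 10-15 | J6 15-16 | J5 16-19 | J7 19-22 | J5 22-26 | J8 26-35 | J2 35-45 | J3 45-55 |
Completion: J1=15  J2=45  J3=55  J4=10  J5=26  J6=16  J7=22  J8=35
Turnaround (C−A): J1=8  J2=37  J3=47  J4=1  J5=16  J6=2  J7=3  J8=14
Finish order: J4 → J1 → J6 → J7 → J5 → J8 → J2 → J3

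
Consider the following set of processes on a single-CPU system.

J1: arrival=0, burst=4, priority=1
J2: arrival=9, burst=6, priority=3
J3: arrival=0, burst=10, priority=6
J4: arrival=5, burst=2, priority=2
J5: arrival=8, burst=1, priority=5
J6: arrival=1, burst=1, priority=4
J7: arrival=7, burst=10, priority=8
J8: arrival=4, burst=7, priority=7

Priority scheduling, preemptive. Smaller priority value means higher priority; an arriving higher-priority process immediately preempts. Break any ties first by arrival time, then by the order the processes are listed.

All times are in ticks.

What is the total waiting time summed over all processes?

Gantt: | J1 0-4 | J6 4-5 | J4 5-7 | J3 7-8 | J5 8-9 | J2 9-15 | J3 15-24 | J8 24-31 | J7 31-41 |
Completion: J1=4  J2=15  J3=24  J4=7  J5=9  J6=5  J7=41  J8=31
Turnaround (C−A): J1=4  J2=6  J3=24  J4=2  J5=1  J6=4  J7=34  J8=27
Waiting = turnaround − burst: J1=0, J2=0, J3=14, J4=0, J5=0, J6=3, J7=24, J8=20
Total waiting = 0 + 0 + 14 + 0 + 0 + 3 + 24 + 20 = 61

61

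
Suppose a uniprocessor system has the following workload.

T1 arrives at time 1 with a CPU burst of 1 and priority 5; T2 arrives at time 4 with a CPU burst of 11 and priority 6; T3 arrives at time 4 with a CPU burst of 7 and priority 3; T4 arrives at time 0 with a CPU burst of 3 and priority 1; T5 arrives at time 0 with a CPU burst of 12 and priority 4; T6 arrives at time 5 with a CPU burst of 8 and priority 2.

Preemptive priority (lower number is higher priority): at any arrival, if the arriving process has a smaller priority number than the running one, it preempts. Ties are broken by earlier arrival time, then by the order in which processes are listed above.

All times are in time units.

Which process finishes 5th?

T1

Gantt: | T4 0-3 | T5 3-4 | T3 4-5 | T6 5-13 | T3 13-19 | T5 19-30 | T1 30-31 | T2 31-42 |
Completion: T1=31  T2=42  T3=19  T4=3  T5=30  T6=13
Turnaround (C−A): T1=30  T2=38  T3=15  T4=3  T5=30  T6=8
Finish order: T4 → T6 → T3 → T5 → T1 → T2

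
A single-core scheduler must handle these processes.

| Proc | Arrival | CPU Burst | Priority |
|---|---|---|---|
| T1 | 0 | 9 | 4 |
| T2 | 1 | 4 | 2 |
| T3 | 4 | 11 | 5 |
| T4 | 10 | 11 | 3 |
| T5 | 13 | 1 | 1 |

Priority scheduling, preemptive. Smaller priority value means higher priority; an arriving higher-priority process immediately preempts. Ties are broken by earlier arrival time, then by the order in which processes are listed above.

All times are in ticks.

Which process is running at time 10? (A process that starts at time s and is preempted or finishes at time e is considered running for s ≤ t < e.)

T4

Gantt: | T1 0-1 | T2 1-5 | T1 5-10 | T4 10-13 | T5 13-14 | T4 14-22 | T1 22-25 | T3 25-36 |
Completion: T1=25  T2=5  T3=36  T4=22  T5=14
Turnaround (C−A): T1=25  T2=4  T3=32  T4=12  T5=1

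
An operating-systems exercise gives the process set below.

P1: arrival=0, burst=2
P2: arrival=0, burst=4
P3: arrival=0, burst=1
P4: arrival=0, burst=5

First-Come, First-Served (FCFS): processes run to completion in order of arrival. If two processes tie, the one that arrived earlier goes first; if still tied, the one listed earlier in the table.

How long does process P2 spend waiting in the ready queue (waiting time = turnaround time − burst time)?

Schedule: | P1 0-2 | P2 2-6 | P3 6-7 | P4 7-12 |
Completion: P1=2  P2=6  P3=7  P4=12
Waiting(P2) = turnaround − burst = 6 − 4 = 2

2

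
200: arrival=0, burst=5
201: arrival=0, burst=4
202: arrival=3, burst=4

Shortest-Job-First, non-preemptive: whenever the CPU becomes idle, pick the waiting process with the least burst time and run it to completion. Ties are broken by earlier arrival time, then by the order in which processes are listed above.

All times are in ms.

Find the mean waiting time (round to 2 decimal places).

3.00

Schedule: | 201 0-4 | 202 4-8 | 200 8-13 |
Completion: 200=13  201=4  202=8
Turnaround (C−A): 200=13  201=4  202=5
Waiting times: 200=8, 201=0, 202=1
Average waiting = (8+0+1) / 3 = 9/3 = 3.00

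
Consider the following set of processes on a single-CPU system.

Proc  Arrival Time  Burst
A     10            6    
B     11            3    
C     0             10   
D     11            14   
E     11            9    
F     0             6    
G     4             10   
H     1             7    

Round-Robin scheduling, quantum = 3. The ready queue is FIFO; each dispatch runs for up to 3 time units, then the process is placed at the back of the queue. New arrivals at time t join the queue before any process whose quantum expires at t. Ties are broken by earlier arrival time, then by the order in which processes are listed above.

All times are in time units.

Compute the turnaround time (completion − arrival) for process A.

Schedule: | C 0-3 | F 3-6 | H 6-9 | C 9-12 | G 12-15 | F 15-18 | H 18-21 | A 21-24 | B 24-27 | D 27-30 | E 30-33 | C 33-36 | G 36-39 | H 39-40 | A 40-43 | D 43-46 | E 46-49 | C 49-50 | G 50-53 | D 53-56 | E 56-59 | G 59-60 | D 60-65 |
Completion: A=43  B=27  C=50  D=65  E=59  F=18  G=60  H=40
Turnaround(A) = completion − arrival = 43 − 10 = 33

33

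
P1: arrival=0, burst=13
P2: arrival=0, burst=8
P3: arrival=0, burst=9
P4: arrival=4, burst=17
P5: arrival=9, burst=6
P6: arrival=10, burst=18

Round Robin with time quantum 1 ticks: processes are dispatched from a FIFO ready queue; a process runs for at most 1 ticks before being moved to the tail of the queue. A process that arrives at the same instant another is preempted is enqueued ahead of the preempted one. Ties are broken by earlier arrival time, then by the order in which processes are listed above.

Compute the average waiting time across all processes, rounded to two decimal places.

37.83

Schedule: | P1 0-1 | P2 1-2 | P3 2-3 | P1 3-4 | P2 4-5 | P3 5-6 | P4 6-7 | P1 7-8 | P2 8-9 | P3 9-10 | P4 10-11 | P1 11-12 | P5 12-13 | P2 13-14 | P6 14-15 | P3 15-16 | P4 16-17 | P1 17-18 | P5 18-19 | P2 19-20 | P6 20-21 | P3 21-22 | P4 22-23 | P1 23-24 | P5 24-25 | P2 25-26 | P6 26-27 | P3 27-28 | P4 28-29 | P1 29-30 | P5 30-31 | P2 31-32 | P6 32-33 | P3 33-34 | P4 34-35 | P1 35-36 | P5 36-37 | P2 37-38 | P6 38-39 | P3 39-40 | P4 40-41 | P1 41-42 | P5 42-43 | P6 43-44 | P3 44-45 | P4 45-46 | P1 46-47 | P6 47-48 | P4 48-49 | P1 49-50 | P6 50-51 | P4 51-52 | P1 52-53 | P6 53-54 | P4 54-55 | P1 55-56 | P6 56-57 | P4 57-58 | P6 58-59 | P4 59-60 | P6 60-61 | P4 61-62 | P6 62-63 | P4 63-64 | P6 64-65 | P4 65-66 | P6 66-67 | P4 67-68 | P6 68-71 |
Completion: P1=56  P2=38  P3=45  P4=68  P5=43  P6=71
Turnaround (C−A): P1=56  P2=38  P3=45  P4=64  P5=34  P6=61
Waiting times: P1=43, P2=30, P3=36, P4=47, P5=28, P6=43
Average waiting = (43+30+36+47+28+43) / 6 = 227/6 = 37.83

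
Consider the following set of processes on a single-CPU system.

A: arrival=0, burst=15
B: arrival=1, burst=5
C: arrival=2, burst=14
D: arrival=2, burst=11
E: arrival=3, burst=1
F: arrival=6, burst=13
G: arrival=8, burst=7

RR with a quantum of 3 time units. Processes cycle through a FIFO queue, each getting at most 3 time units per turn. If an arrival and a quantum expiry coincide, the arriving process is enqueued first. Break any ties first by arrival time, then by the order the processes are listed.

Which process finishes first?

Gantt: | A 0-3 | B 3-6 | C 6-9 | D 9-12 | E 12-13 | A 13-16 | F 16-19 | B 19-21 | G 21-24 | C 24-27 | D 27-30 | A 30-33 | F 33-36 | G 36-39 | C 39-42 | D 42-45 | A 45-48 | F 48-51 | G 51-52 | C 52-55 | D 55-57 | A 57-60 | F 60-63 | C 63-65 | F 65-66 |
Completion: A=60  B=21  C=65  D=57  E=13  F=66  G=52
Turnaround (C−A): A=60  B=20  C=63  D=55  E=10  F=60  G=44
Finish order: E → B → G → D → A → C → F

E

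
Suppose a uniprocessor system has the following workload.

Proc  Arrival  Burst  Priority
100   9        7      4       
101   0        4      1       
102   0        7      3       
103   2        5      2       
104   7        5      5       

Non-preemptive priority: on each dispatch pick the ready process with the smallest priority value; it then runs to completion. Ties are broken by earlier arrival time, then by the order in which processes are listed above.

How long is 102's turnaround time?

Gantt: | 101 0-4 | 103 4-9 | 102 9-16 | 100 16-23 | 104 23-28 |
Completion: 100=23  101=4  102=16  103=9  104=28
Turnaround(102) = completion − arrival = 16 − 0 = 16

16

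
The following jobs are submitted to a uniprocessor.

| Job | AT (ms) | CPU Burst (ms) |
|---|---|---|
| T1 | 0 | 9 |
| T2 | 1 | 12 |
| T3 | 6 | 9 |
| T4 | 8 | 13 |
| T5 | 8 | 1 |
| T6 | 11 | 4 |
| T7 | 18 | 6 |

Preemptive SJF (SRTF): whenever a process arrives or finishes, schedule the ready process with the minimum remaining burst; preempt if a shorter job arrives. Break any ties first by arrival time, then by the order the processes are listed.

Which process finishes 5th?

T7

Timeline: | T1 0-9 | T5 9-10 | T3 10-11 | T6 11-15 | T3 15-23 | T7 23-29 | T2 29-41 | T4 41-54 |
Completion: T1=9  T2=41  T3=23  T4=54  T5=10  T6=15  T7=29
Turnaround (C−A): T1=9  T2=40  T3=17  T4=46  T5=2  T6=4  T7=11
Finish order: T1 → T5 → T6 → T3 → T7 → T2 → T4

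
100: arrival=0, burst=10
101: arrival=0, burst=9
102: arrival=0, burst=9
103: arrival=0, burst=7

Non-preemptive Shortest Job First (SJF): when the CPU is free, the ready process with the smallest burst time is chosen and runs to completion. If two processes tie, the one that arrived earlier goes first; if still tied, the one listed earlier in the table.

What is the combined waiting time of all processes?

Schedule: | 103 0-7 | 101 7-16 | 102 16-25 | 100 25-35 |
Completion: 100=35  101=16  102=25  103=7
Waiting = turnaround − burst: 100=25, 101=7, 102=16, 103=0
Total waiting = 25 + 7 + 16 + 0 = 48

48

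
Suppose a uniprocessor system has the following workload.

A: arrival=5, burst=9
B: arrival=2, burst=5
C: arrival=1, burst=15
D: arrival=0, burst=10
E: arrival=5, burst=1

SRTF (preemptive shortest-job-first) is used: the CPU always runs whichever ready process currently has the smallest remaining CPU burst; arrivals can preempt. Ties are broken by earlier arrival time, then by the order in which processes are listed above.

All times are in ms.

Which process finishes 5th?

Gantt: | D 0-2 | B 2-5 | E 5-6 | B 6-8 | D 8-16 | A 16-25 | C 25-40 |
Completion: A=25  B=8  C=40  D=16  E=6
Turnaround (C−A): A=20  B=6  C=39  D=16  E=1
Finish order: E → B → D → A → C

C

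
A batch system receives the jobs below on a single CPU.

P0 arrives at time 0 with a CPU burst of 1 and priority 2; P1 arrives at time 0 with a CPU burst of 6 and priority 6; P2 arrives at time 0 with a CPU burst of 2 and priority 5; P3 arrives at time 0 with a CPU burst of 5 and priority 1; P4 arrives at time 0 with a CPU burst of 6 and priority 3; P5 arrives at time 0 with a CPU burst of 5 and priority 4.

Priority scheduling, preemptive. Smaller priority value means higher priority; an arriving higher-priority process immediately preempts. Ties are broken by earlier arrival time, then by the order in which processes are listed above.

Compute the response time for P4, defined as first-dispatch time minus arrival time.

6

Timeline: | P3 0-5 | P0 5-6 | P4 6-12 | P5 12-17 | P2 17-19 | P1 19-25 |
Completion: P0=6  P1=25  P2=19  P3=5  P4=12  P5=17
Response(P4) = first start − arrival = 6 − 0 = 6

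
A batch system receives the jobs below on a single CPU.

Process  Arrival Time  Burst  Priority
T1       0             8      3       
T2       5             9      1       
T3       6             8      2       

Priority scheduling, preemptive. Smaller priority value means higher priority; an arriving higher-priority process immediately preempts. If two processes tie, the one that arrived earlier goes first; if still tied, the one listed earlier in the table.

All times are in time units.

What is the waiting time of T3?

8

Timeline: | T1 0-5 | T2 5-14 | T3 14-22 | T1 22-25 |
Completion: T1=25  T2=14  T3=22
Waiting(T3) = turnaround − burst = 16 − 8 = 8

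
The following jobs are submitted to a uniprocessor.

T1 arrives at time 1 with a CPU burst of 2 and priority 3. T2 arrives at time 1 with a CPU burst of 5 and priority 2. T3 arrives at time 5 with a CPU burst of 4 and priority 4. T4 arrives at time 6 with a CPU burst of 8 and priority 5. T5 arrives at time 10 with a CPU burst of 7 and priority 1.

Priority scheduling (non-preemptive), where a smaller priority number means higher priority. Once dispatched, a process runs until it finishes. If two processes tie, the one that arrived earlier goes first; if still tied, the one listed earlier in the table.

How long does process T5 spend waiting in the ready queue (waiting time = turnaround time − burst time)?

Schedule: | idle 0-1 | T2 1-6 | T1 6-8 | T3 8-12 | T5 12-19 | T4 19-27 |
Completion: T1=8  T2=6  T3=12  T4=27  T5=19
Turnaround (C−A): T1=7  T2=5  T3=7  T4=21  T5=9
Waiting(T5) = turnaround − burst = 9 − 7 = 2

2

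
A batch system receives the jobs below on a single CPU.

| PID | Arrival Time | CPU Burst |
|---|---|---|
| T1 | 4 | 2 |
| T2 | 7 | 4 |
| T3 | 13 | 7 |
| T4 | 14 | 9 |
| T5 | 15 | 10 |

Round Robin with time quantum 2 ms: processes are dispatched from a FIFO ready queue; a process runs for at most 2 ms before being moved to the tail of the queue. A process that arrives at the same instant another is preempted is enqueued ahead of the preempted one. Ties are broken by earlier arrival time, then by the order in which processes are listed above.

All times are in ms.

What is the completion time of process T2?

11

Gantt: | idle 0-4 | T1 4-6 | idle 6-7 | T2 7-11 | idle 11-13 | T3 13-15 | T4 15-17 | T5 17-19 | T3 19-21 | T4 21-23 | T5 23-25 | T3 25-27 | T4 27-29 | T5 29-31 | T3 31-32 | T4 32-34 | T5 34-36 | T4 36-37 | T5 37-39 |
Completion: T1=6  T2=11  T3=32  T4=37  T5=39
Turnaround (C−A): T1=2  T2=4  T3=19  T4=23  T5=24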